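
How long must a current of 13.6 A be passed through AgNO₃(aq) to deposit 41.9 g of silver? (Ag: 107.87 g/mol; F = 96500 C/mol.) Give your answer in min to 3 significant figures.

n(Ag) = 41.9 / 107.87 = 0.3884 mol
Ag⁺ + e⁻ → Ag, so n(e⁻) = 0.3884 mol
Q = 0.3884 × 96500 = 37480 C
t = Q / I = 37480 / 13.6 = 2756 s = 45.9 min

45.9 min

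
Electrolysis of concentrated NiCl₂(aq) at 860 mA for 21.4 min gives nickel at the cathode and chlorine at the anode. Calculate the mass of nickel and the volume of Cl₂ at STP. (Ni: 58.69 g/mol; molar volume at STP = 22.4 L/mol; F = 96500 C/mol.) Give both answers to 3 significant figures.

0.336 g Ni; 0.128 L Cl₂

Q = 0.860 × 1284 = 1104 C; n(e⁻) = 1104 / 96500 = 0.01144 mol
Cathode: Ni²⁺ + 2e⁻ → Ni → n(Ni) = 0.01144/2 = 0.005720 mol → 0.336 g
Anode: 2Cl⁻ → Cl₂ + 2e⁻ → n(Cl₂) = 0.01144/2 = 0.005720 mol → 0.128 L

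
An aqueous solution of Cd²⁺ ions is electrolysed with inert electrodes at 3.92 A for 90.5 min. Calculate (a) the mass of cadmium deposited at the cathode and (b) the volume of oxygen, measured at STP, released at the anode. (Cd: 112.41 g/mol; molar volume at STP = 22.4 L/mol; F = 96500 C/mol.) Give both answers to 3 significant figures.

12.4 g Cd; 1.24 L O₂

Q = 3.92 × 5430 = 21290 C; n(e⁻) = 21290 / 96500 = 0.2206 mol
Cathode: Cd²⁺ + 2e⁻ → Cd → n(Cd) = 0.2206/2 = 0.1103 mol → 12.4 g
Anode: 2H₂O → O₂ + 4H⁺ + 4e⁻ → n(O₂) = 0.2206/4 = 0.05515 mol → 1.24 L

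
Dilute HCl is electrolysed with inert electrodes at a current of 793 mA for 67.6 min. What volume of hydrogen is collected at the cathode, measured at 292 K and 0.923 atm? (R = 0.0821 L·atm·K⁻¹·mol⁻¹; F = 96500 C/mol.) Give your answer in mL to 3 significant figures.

433 mL

Q = 0.793 A × 4056 s = 3216 C
Moles of electrons = 3216 / 96500 = 0.03333 mol
2H⁺ + 2e⁻ → H₂, so n(H₂) = 0.03333 / 2 = 0.01667 mol
V = nRT/P = 0.01667 × 0.0821 × 292 / 0.923 = 0.4330 L
= 433 mL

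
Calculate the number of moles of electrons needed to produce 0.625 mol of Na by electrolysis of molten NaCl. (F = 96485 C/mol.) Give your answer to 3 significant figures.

Na⁺ + e⁻ → Na, so n(e⁻) = 1 × 0.625 = 0.6250 mol

0.625 mol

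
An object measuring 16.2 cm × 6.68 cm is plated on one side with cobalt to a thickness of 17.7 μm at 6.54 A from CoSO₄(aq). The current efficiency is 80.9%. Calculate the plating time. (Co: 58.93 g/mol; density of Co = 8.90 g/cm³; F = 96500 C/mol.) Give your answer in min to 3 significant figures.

17.6 min

Plated area = 16.2 × 6.68 = 108.2 cm²
Volume = 108.2 × 17.7×10⁻⁴ cm = 0.1915 cm³
m(Co) = 0.1915 × 8.90 = 1.704 g
n(Co) = 1.704 / 58.93 = 0.02892 mol; n(e⁻) = 2 × 0.02892 = 0.05784 mol
Q = 0.05784 × 96500 / 0.809 = 6899 C
t = 6899 / 6.54 = 1055 s = 17.6 min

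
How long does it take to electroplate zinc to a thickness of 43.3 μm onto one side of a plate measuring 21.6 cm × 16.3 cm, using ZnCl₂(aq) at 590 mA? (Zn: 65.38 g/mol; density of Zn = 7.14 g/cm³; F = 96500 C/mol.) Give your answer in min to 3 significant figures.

908 min

Plated area = 21.6 × 16.3 = 352.1 cm²
Volume = 352.1 × 43.3×10⁻⁴ cm = 1.525 cm³
m(Zn) = 1.525 × 7.14 = 10.89 g
n(Zn) = 10.89 / 65.38 = 0.1666 mol; n(e⁻) = 2 × 0.1666 = 0.3332 mol
Q = 0.3332 × 96500 = 32150 C
t = 32150 / 0.590 = 54490 s = 908 min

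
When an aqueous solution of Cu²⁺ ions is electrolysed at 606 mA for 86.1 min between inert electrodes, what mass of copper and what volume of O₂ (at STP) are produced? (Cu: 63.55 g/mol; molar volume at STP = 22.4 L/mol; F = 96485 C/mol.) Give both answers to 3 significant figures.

Q = 0.606 × 5166 = 3131 C; n(e⁻) = 3131 / 96485 = 0.03245 mol
Cathode: Cu²⁺ + 2e⁻ → Cu → n(Cu) = 0.03245/2 = 0.01623 mol → 1.03 g
Anode: 2H₂O → O₂ + 4H⁺ + 4e⁻ → n(O₂) = 0.03245/4 = 0.008113 mol → 0.182 L

1.03 g Cu; 0.182 L O₂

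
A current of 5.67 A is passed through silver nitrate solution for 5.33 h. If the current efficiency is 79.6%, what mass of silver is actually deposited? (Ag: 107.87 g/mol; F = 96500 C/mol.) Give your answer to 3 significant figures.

Q = 5.67 × 19188 = 1.088×10^5 C
n(e⁻) = 1.088×10^5 / 96500 = 1.127 mol
Ag⁺ + e⁻ → Ag, so theoretical m(Ag) = 1.127 × 107.87 = 121.6 g
Actual mass = 79.6% × 121.6 = 96.8 g

96.8 g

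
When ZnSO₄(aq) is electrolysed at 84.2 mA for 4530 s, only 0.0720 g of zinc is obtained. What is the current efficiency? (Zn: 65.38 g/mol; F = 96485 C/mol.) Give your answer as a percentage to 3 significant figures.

55.7%

Q = 0.0842 × 4530 = 381.4 C
n(e⁻) = 381.4 / 96485 = 0.003953 mol
Zn²⁺ + 2e⁻ → Zn, so theoretical n(Zn) = 0.001977 mol → 0.1293 g
Efficiency = 0.0720 / 0.1293 = 0.5568 = 55.7%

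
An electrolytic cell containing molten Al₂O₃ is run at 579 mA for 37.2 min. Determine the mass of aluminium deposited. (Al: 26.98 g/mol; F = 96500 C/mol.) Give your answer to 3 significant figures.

Q = 0.579 A × 2232 s = 1292 C
n(e⁻) = 1292 / 96500 = 0.01339 mol
Al³⁺ + 3e⁻ → Al, so n(Al) = 0.01339 / 3 = 0.004463 mol
m = 0.004463 × 26.98 = 0.120 g

0.120 g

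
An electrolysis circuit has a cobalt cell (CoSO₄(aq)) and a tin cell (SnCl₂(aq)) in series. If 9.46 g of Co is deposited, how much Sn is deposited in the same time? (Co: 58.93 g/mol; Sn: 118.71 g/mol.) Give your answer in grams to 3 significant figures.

n(Co) = 9.46 / 58.93 = 0.1605 mol
Co²⁺ + 2e⁻ → Co, so n(e⁻) = 2 × 0.1605 = 0.3210 mol
The cells are in series, so the same charge (and hence the same n(e⁻) = 0.3210 mol) passes through both.
Sn²⁺ + 2e⁻ → Sn, so n(Sn) = 0.3210 / 2 = 0.1605 mol
m(Sn) = 0.1605 × 118.71 = 19.1 g

19.1 g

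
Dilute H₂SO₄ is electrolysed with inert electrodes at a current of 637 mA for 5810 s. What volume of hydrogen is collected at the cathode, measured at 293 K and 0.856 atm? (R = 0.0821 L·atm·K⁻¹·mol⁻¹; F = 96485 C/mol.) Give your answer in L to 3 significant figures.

0.539 L

Q = 0.637 A × 5810 s = 3701 C
n(e⁻) = 3701 / 96485 = 0.03836 mol
2H⁺ + 2e⁻ → H₂, so n(H₂) = 0.03836 / 2 = 0.01918 mol
V = nRT/P = 0.01918 × 0.0821 × 293 / 0.856 = 0.5390 L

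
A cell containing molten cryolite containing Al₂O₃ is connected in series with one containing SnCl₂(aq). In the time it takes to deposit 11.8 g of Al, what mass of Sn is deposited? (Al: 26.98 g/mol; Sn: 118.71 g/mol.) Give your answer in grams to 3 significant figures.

77.9 g

n(Al) = 11.8 / 26.98 = 0.4374 mol
Al³⁺ + 3e⁻ → Al, so n(e⁻) = 3 × 0.4374 = 1.312 mol
Since the cells are in series, n(e⁻) in the Sn cell is also 1.312 mol.
Sn²⁺ + 2e⁻ → Sn, so n(Sn) = 1.312 / 2 = 0.6560 mol
m(Sn) = 0.6560 × 118.71 = 77.9 g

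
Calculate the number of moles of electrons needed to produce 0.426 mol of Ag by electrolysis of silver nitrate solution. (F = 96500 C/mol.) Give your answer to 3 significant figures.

Ag⁺ + e⁻ → Ag, so n(e⁻) = 1 × 0.426 = 0.4260 mol

0.426 mol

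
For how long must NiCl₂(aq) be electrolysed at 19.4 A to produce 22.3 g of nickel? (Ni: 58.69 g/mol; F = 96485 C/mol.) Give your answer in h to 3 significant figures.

n(Ni) = 22.3 / 58.69 = 0.3800 mol
Ni²⁺ + 2e⁻ → Ni, so n(e⁻) = 2 × 0.3800 = 0.7600 mol
Q = 0.7600 × 96485 = 73330 C
t = Q / I = 73330 / 19.4 = 3780 s = 1.05 h

1.05 h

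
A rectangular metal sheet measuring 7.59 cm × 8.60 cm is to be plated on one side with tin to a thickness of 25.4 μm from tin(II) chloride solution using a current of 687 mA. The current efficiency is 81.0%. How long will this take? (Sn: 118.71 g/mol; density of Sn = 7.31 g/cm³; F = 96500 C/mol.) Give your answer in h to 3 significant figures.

Plated area = 7.59 × 8.60 = 65.27 cm²
Volume = 65.27 × 25.4×10⁻⁴ cm = 0.1658 cm³
m(Sn) = 0.1658 × 7.31 = 1.212 g
n(Sn) = 1.212 / 118.71 = 0.01021 mol; n(e⁻) = 2 × 0.01021 = 0.02042 mol
Q = 0.02042 × 96500 / 0.810 = 2433 C
t = 2433 / 0.687 = 3541 s = 0.984 h

0.984 h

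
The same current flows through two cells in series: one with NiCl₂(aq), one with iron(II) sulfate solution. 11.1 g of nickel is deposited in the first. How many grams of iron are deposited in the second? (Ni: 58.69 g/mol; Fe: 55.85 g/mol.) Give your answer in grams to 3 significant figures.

10.6 g

n(Ni) = 11.1 / 58.69 = 0.1891 mol
Ni²⁺ + 2e⁻ → Ni, so n(e⁻) = 2 × 0.1891 = 0.3782 mol
Since the cells are in series, n(e⁻) in the Fe cell is also 0.3782 mol.
Fe²⁺ + 2e⁻ → Fe, so n(Fe) = 0.3782 / 2 = 0.1891 mol
m(Fe) = 0.1891 × 55.85 = 10.6 g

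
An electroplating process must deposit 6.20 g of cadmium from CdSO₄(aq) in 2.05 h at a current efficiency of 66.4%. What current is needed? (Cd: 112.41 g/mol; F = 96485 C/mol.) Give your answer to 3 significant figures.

2.17 A

n(Cd) = 6.20 / 112.41 = 0.05516 mol
Cd²⁺ + 2e⁻ → Cd, so n(e⁻) = 2 × 0.05516 = 0.1103 mol
Q = 0.1103 × 96485 / 0.664 = 16030 C
I = Q / t = 16030 / 7380 s = 2.17 A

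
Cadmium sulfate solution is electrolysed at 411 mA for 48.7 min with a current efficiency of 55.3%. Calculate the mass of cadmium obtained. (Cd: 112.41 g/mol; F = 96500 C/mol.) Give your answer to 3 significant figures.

Q = 0.411 × 2922 = 1201 C
n(e⁻) = 1201 / 96500 = 0.01245 mol
Cd²⁺ + 2e⁻ → Cd, so theoretical m(Cd) = 0.006225 × 112.41 = 0.6998 g
Actual mass = 55.3% × 0.6998 = 0.387 g

0.387 g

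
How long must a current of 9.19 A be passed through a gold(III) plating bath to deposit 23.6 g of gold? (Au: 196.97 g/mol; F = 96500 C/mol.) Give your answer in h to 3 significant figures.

1.05 h

n(Au) = 23.6 / 196.97 = 0.1198 mol
Au³⁺ + 3e⁻ → Au, so n(e⁻) = 3 × 0.1198 = 0.3594 mol
Q = 0.3594 × 96500 = 34680 C
t = Q / I = 34680 / 9.19 = 3774 s = 1.05 h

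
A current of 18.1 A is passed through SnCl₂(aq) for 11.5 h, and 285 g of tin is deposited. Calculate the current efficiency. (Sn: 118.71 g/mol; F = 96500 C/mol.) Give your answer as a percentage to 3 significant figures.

61.8%

Q = 18.1 × 41400 = 7.493×10^5 C
n(e⁻) = 7.493×10^5 / 96500 = 7.765 mol
Sn²⁺ + 2e⁻ → Sn, so theoretical n(Sn) = 3.883 mol → 461.0 g
Efficiency = 285 / 461.0 = 0.6182 = 61.8%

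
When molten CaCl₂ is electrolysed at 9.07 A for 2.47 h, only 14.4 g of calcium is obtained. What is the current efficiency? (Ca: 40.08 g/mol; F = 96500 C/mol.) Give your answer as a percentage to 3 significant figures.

86.0%

Q = 9.07 × 8892 = 80650 C
n(e⁻) = 80650 / 96500 = 0.8358 mol
Ca²⁺ + 2e⁻ → Ca, so theoretical n(Ca) = 0.4179 mol → 16.75 g
Efficiency = 14.4 / 16.75 = 0.8597 = 86.0%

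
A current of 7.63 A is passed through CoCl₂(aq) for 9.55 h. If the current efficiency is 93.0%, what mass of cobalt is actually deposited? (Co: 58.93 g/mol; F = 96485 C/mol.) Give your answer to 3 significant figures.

Q = 7.63 × 34380 = 2.623×10^5 C
n(e⁻) = 2.623×10^5 / 96485 = 2.719 mol
Co²⁺ + 2e⁻ → Co, so theoretical m(Co) = 1.360 × 58.93 = 80.14 g
Actual mass = 93.0% × 80.14 = 74.5 g

74.5 g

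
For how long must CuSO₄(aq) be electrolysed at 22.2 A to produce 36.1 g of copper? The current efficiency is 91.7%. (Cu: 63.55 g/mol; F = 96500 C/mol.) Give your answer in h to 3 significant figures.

1.50 h

n(Cu) = 36.1 / 63.55 = 0.5681 mol
Cu²⁺ + 2e⁻ → Cu, so n(e⁻) = 2 × 0.5681 = 1.136 mol
Q = 1.136 × 96500 / 0.917 = 1.195×10^5 C
t = Q / I = 1.195×10^5 / 22.2 = 5383 s = 1.50 h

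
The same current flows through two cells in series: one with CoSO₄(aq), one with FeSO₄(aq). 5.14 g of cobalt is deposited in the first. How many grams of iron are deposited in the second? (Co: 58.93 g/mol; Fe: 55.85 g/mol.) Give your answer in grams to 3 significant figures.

4.87 g

n(Co) = 5.14 / 58.93 = 0.08722 mol
Co²⁺ + 2e⁻ → Co, so n(e⁻) = 2 × 0.08722 = 0.1744 mol
Since the cells are in series, n(e⁻) in the Fe cell is also 0.1744 mol.
Fe²⁺ + 2e⁻ → Fe, so n(Fe) = 0.1744 / 2 = 0.08720 mol
m(Fe) = 0.08720 × 55.85 = 4.87 g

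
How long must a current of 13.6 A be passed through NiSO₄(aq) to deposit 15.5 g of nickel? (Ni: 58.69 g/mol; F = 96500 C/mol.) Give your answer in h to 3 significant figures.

1.04 h

n(Ni) = 15.5 / 58.69 = 0.2641 mol
Ni²⁺ + 2e⁻ → Ni, so n(e⁻) = 2 × 0.2641 = 0.5282 mol
Q = 0.5282 × 96500 = 50970 C
t = Q / I = 50970 / 13.6 = 3748 s = 1.04 h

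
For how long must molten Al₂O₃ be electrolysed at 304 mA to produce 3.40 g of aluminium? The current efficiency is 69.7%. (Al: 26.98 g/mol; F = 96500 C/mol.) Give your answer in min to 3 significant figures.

2870 min

n(Al) = 3.40 / 26.98 = 0.1260 mol
Al³⁺ + 3e⁻ → Al, so n(e⁻) = 3 × 0.1260 = 0.3780 mol
Q = 0.3780 × 96500 / 0.697 = 52330 C
t = Q / I = 52330 / 0.304 = 1.721×10^5 s = 2870 min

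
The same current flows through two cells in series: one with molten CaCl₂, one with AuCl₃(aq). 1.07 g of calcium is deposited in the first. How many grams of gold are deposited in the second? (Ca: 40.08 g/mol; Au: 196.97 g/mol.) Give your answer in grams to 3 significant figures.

n(Ca) = 1.07 / 40.08 = 0.02670 mol
Ca²⁺ + 2e⁻ → Ca, so n(e⁻) = 2 × 0.02670 = 0.05340 mol
Same current for the same time ⇒ same n(e⁻) = 0.05340 mol in both cells.
Au³⁺ + 3e⁻ → Au, so n(Au) = 0.05340 / 3 = 0.01780 mol
m(Au) = 0.01780 × 196.97 = 3.51 g

3.51 g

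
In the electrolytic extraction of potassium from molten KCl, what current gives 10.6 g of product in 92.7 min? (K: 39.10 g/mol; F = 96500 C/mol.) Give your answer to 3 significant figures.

n(K) = 10.6 / 39.10 = 0.2711 mol
K⁺ + e⁻ → K, so n(e⁻) = 0.2711 mol
Q = 0.2711 × 96500 = 26160 C
I = Q / t = 26160 / 5562 s = 4.70 A

4.70 A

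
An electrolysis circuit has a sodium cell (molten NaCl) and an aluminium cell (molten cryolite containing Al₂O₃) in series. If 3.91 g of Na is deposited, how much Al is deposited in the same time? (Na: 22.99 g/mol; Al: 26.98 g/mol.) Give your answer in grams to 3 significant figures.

n(Na) = 3.91 / 22.99 = 0.1701 mol
Na⁺ + e⁻ → Na, so n(e⁻) = 0.1701 mol
Since the cells are in series, n(e⁻) in the Al cell is also 0.1701 mol.
Al³⁺ + 3e⁻ → Al, so n(Al) = 0.1701 / 3 = 0.05670 mol
m(Al) = 0.05670 × 26.98 = 1.53 g

1.53 g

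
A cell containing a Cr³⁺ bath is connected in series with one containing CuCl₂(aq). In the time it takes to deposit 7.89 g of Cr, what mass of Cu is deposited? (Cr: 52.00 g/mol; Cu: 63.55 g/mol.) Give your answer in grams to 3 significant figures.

14.5 g

n(Cr) = 7.89 / 52.00 = 0.1517 mol
Cr³⁺ + 3e⁻ → Cr, so n(e⁻) = 3 × 0.1517 = 0.4551 mol
In series, the same 0.4551 mol of electrons flows through the second cell.
Cu²⁺ + 2e⁻ → Cu, so n(Cu) = 0.4551 / 2 = 0.2276 mol
m(Cu) = 0.2276 × 63.55 = 14.5 g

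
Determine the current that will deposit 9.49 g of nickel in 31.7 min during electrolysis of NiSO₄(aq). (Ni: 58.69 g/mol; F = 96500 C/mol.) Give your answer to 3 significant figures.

16.4 A

n(Ni) = 9.49 / 58.69 = 0.1617 mol
Ni²⁺ + 2e⁻ → Ni, so n(e⁻) = 2 × 0.1617 = 0.3234 mol
Q = 0.3234 × 96500 = 31210 C
I = Q / t = 31210 / 1902 s = 16.4 A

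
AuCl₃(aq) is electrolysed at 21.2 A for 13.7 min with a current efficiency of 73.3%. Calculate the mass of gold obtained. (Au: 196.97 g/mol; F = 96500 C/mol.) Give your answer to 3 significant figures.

8.69 g

Q = 21.2 × 822 = 17430 C
n(e⁻) = 17430 / 96500 = 0.1806 mol
Au³⁺ + 3e⁻ → Au, so theoretical m(Au) = 0.06020 × 196.97 = 11.86 g
Actual mass = 73.3% × 11.86 = 8.69 g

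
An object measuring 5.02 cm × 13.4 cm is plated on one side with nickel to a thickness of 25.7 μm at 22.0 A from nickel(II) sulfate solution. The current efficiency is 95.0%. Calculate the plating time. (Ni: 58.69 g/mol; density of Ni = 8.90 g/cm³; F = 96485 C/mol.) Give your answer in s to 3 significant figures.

242 s

Plated area = 5.02 × 13.4 = 67.27 cm²
Volume = 67.27 × 25.7×10⁻⁴ cm = 0.1729 cm³
m(Ni) = 0.1729 × 8.90 = 1.539 g
n(Ni) = 1.539 / 58.69 = 0.02622 mol; n(e⁻) = 2 × 0.02622 = 0.05244 mol
Q = 0.05244 × 96485 / 0.950 = 5326 C
t = 5326 / 22.0 = 242.1 s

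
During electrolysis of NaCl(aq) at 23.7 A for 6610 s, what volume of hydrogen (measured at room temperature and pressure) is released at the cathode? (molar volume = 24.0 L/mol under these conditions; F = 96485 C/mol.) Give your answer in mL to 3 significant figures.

Charge passed = 23.7 × 6610 = 1.567×10^5 C
Moles of electrons = 1.567×10^5 / 96485 = 1.624 mol
2H⁺ + 2e⁻ → H₂, so n(H₂) = 1.624 / 2 = 0.8120 mol
V = 0.8120 × 24.0 = 19.49 L
= 19500 mL

19500 mL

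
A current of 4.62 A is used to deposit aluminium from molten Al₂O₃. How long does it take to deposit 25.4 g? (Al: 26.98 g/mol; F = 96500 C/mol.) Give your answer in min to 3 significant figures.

n(Al) = 25.4 / 26.98 = 0.9414 mol
Al³⁺ + 3e⁻ → Al, so n(e⁻) = 3 × 0.9414 = 2.824 mol
Q = 2.824 × 96500 = 2.725×10^5 C
t = Q / I = 2.725×10^5 / 4.62 = 58980 s = 983 min

983 min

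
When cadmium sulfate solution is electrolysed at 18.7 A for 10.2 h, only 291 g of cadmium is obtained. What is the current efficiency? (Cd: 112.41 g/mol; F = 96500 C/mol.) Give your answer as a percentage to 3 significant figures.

Q = 18.7 × 36720 = 6.867×10^5 C
n(e⁻) = 6.867×10^5 / 96500 = 7.116 mol
Cd²⁺ + 2e⁻ → Cd, so theoretical n(Cd) = 3.558 mol → 400.0 g
Efficiency = 291 / 400.0 = 0.7275 = 72.8%

72.8%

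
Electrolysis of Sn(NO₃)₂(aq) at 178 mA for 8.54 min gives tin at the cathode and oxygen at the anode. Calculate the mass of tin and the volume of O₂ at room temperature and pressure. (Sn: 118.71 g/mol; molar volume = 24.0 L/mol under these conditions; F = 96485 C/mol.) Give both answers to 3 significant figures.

0.0561 g Sn; 0.00567 L O₂

Q = 0.178 × 512.4 = 91.21 C; n(e⁻) = 91.21 / 96485 = 9.453×10^-4 mol
Cathode: Sn²⁺ + 2e⁻ → Sn → n(Sn) = 9.453×10^-4/2 = 4.727×10^-4 mol → 0.0561 g
Anode: 2H₂O → O₂ + 4H⁺ + 4e⁻ → n(O₂) = 9.453×10^-4/4 = 2.363×10^-4 mol → 0.00567 L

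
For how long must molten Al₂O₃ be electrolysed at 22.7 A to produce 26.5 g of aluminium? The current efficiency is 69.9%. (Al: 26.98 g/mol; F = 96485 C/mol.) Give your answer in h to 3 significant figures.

4.98 h

n(Al) = 26.5 / 26.98 = 0.9822 mol
Al³⁺ + 3e⁻ → Al, so n(e⁻) = 3 × 0.9822 = 2.947 mol
Q = 2.947 × 96485 / 0.699 = 4.068×10^5 C
t = Q / I = 4.068×10^5 / 22.7 = 17920 s = 4.98 h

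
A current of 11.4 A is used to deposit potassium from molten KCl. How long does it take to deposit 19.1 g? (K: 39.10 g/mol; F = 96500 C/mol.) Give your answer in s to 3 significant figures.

4140 s

n(K) = 19.1 / 39.10 = 0.4885 mol
K⁺ + e⁻ → K, so n(e⁻) = 0.4885 mol
Q = 0.4885 × 96500 = 47140 C
t = Q / I = 47140 / 11.4 = 4135 s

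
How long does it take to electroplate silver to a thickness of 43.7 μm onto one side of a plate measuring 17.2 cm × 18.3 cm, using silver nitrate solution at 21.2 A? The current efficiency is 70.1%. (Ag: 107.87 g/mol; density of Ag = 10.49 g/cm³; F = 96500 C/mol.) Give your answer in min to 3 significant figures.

Plated area = 17.2 × 18.3 = 314.8 cm²
Volume = 314.8 × 43.7×10⁻⁴ cm = 1.376 cm³
m(Ag) = 1.376 × 10.49 = 14.43 g
n(Ag) = 14.43 / 107.87 = 0.1338 mol; n(e⁻) = 0.1338 mol
Q = 0.1338 × 96500 / 0.701 = 18420 C
t = 18420 / 21.2 = 868.9 s = 14.5 min

14.5 min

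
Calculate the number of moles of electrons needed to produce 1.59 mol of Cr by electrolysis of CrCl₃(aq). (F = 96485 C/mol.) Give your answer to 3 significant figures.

4.77 mol

Cr³⁺ + 3e⁻ → Cr, so n(e⁻) = 3 × 1.59 = 4.770 mol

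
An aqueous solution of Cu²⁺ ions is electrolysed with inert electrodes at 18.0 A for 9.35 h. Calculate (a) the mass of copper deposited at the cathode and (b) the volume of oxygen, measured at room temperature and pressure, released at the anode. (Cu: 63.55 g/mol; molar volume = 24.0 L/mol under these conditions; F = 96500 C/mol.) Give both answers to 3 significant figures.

200 g Cu; 37.7 L O₂

Q = 18.0 × 33660 = 6.059×10^5 C; n(e⁻) = 6.059×10^5 / 96500 = 6.279 mol
Cathode: Cu²⁺ + 2e⁻ → Cu → n(Cu) = 6.279/2 = 3.140 mol → 200 g
Anode: 2H₂O → O₂ + 4H⁺ + 4e⁻ → n(O₂) = 6.279/4 = 1.570 mol → 37.7 L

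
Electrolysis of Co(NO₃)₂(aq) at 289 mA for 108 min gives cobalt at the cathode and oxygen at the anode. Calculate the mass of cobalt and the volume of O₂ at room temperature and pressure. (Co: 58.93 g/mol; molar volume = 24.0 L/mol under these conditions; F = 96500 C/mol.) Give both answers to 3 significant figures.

Q = 0.289 × 6480 = 1873 C; n(e⁻) = 1873 / 96500 = 0.01941 mol
Cathode: Co²⁺ + 2e⁻ → Co → n(Co) = 0.01941/2 = 0.009705 mol → 0.572 g
Anode: 2H₂O → O₂ + 4H⁺ + 4e⁻ → n(O₂) = 0.01941/4 = 0.004853 mol → 0.116 L

0.572 g Co; 0.116 L O₂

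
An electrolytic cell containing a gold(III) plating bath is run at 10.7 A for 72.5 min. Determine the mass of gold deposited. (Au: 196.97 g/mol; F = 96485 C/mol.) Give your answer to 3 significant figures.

31.7 g

Q = It = 10.7 × 4350 = 46550 C
n(e⁻) = Q/F = 46550/96485 = 0.4825 mol
Au³⁺ + 3e⁻ → Au, so n(Au) = 0.4825 / 3 = 0.1608 mol
m = 0.1608 × 196.97 = 31.7 g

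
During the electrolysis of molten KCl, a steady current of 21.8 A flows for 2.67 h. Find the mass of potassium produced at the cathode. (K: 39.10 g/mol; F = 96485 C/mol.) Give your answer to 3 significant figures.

Q = 21.8 A × 9612 s = 2.095×10^5 C
n(e⁻) = 2.095×10^5 / 96485 = 2.171 mol
K⁺ + e⁻ → K, so n(K) = 2.171 mol
m = 2.171 × 39.10 = 84.9 g

84.9 g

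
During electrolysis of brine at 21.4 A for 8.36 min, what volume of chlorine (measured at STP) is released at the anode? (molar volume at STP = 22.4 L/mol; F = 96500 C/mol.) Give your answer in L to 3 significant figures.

1.25 L

Charge passed = 21.4 × 501.6 = 10730 C
Moles of electrons = 10730 / 96500 = 0.1112 mol
2Cl⁻ → Cl₂ + 2e⁻, so n(Cl₂) = 0.1112 / 2 = 0.05560 mol
V = 0.05560 × 22.4 = 1.245 L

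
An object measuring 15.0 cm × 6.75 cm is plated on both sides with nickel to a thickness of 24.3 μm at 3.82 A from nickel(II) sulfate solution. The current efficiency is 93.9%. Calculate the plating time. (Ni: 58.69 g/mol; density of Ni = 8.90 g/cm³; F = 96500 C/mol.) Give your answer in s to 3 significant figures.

Plated area = 2 × 15.0 × 6.75 = 202.5 cm²
Volume = 202.5 × 24.3×10⁻⁴ cm = 0.4921 cm³
m(Ni) = 0.4921 × 8.90 = 4.380 g
n(Ni) = 4.380 / 58.69 = 0.07463 mol; n(e⁻) = 2 × 0.07463 = 0.1493 mol
Q = 0.1493 × 96500 / 0.939 = 15340 C
t = 15340 / 3.82 = 4016 s

4020 s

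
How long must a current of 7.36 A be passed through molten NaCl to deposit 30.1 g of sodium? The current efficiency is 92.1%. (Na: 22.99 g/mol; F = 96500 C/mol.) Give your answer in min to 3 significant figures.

n(Na) = 30.1 / 22.99 = 1.309 mol
Na⁺ + e⁻ → Na, so n(e⁻) = 1.309 mol
Q = 1.309 × 96500 / 0.921 = 1.372×10^5 C
t = Q / I = 1.372×10^5 / 7.36 = 18640 s = 311 min

311 min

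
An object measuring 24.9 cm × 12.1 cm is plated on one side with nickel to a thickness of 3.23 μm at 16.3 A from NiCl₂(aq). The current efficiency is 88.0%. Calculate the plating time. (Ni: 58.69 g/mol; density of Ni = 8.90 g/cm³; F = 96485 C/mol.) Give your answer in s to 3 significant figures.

Plated area = 24.9 × 12.1 = 301.3 cm²
Volume = 301.3 × 3.23×10⁻⁴ cm = 0.09732 cm³
m(Ni) = 0.09732 × 8.90 = 0.8661 g
n(Ni) = 0.8661 / 58.69 = 0.01476 mol; n(e⁻) = 2 × 0.01476 = 0.02952 mol
Q = 0.02952 × 96485 / 0.880 = 3237 C
t = 3237 / 16.3 = 198.6 s

199 s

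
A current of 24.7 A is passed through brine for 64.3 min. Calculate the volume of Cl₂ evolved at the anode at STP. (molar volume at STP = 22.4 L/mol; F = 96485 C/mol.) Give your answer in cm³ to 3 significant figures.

Q = 24.7 A × 3858 s = 95290 C
n(e⁻) = 95290 / 96485 = 0.9876 mol
2Cl⁻ → Cl₂ + 2e⁻, so n(Cl₂) = 0.9876 / 2 = 0.4938 mol
V = 0.4938 × 22.4 = 11.06 L
= 11100 cm³

11100 cm³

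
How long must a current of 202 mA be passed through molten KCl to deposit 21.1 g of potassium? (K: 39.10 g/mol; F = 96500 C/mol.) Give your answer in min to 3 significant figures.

4300 min

n(K) = 21.1 / 39.10 = 0.5396 mol
K⁺ + e⁻ → K, so n(e⁻) = 0.5396 mol
Q = 0.5396 × 96500 = 52070 C
t = Q / I = 52070 / 0.202 = 2.578×10^5 s = 4300 min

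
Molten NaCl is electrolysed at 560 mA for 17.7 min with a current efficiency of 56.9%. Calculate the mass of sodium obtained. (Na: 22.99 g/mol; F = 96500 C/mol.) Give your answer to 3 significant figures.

0.0806 g

Q = 0.560 × 1062 = 594.7 C
n(e⁻) = 594.7 / 96500 = 0.006163 mol
Na⁺ + e⁻ → Na, so theoretical m(Na) = 0.006163 × 22.99 = 0.1417 g
Actual mass = 56.9% × 0.1417 = 0.0806 g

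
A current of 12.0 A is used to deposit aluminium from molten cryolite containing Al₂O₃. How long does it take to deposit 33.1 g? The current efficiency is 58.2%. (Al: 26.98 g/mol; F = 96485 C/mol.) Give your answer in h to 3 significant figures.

n(Al) = 33.1 / 26.98 = 1.227 mol
Al³⁺ + 3e⁻ → Al, so n(e⁻) = 3 × 1.227 = 3.681 mol
Q = 3.681 × 96485 / 0.582 = 6.102×10^5 C
t = Q / I = 6.102×10^5 / 12.0 = 50850 s = 14.1 h

14.1 h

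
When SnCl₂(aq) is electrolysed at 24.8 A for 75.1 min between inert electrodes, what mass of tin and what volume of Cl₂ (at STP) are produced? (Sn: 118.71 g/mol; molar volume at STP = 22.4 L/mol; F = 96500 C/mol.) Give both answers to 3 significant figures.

68.7 g Sn; 13.0 L Cl₂

Q = 24.8 × 4506 = 1.117×10^5 C; n(e⁻) = 1.117×10^5 / 96500 = 1.158 mol
Cathode: Sn²⁺ + 2e⁻ → Sn → n(Sn) = 1.158/2 = 0.5790 mol → 68.7 g
Anode: 2Cl⁻ → Cl₂ + 2e⁻ → n(Cl₂) = 1.158/2 = 0.5790 mol → 13.0 L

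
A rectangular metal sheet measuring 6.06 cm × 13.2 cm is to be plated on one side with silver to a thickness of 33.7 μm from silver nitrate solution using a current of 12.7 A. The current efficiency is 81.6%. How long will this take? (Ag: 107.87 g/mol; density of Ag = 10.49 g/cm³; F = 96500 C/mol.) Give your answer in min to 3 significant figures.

4.07 min

Plated area = 6.06 × 13.2 = 79.99 cm²
Volume = 79.99 × 33.7×10⁻⁴ cm = 0.2696 cm³
m(Ag) = 0.2696 × 10.49 = 2.828 g
n(Ag) = 2.828 / 107.87 = 0.02622 mol; n(e⁻) = 0.02622 mol
Q = 0.02622 × 96500 / 0.816 = 3101 C
t = 3101 / 12.7 = 244.2 s = 4.07 min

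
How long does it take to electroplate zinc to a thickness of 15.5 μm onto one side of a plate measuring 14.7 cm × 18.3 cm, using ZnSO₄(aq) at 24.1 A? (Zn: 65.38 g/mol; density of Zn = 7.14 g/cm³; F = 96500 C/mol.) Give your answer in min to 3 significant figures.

6.08 min

Plated area = 14.7 × 18.3 = 269.0 cm²
Volume = 269.0 × 15.5×10⁻⁴ cm = 0.4170 cm³
m(Zn) = 0.4170 × 7.14 = 2.977 g
n(Zn) = 2.977 / 65.38 = 0.04553 mol; n(e⁻) = 2 × 0.04553 = 0.09106 mol
Q = 0.09106 × 96500 = 8787 C
t = 8787 / 24.1 = 364.6 s = 6.08 min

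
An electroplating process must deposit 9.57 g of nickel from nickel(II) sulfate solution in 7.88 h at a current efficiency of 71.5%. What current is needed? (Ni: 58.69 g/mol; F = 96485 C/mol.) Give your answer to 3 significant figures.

n(Ni) = 9.57 / 58.69 = 0.1631 mol
Ni²⁺ + 2e⁻ → Ni, so n(e⁻) = 2 × 0.1631 = 0.3262 mol
Q = 0.3262 × 96485 / 0.715 = 44020 C
I = Q / t = 44020 / 28368 s = 1.55 A

1.55 A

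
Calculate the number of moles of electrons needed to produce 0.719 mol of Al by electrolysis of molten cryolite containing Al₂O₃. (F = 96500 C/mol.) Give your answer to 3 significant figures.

Al³⁺ + 3e⁻ → Al, so n(e⁻) = 3 × 0.719 = 2.157 mol

2.16 mol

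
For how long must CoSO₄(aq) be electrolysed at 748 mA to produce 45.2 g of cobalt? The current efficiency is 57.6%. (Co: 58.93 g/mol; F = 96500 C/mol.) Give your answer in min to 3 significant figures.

5730 min

n(Co) = 45.2 / 58.93 = 0.7670 mol
Co²⁺ + 2e⁻ → Co, so n(e⁻) = 2 × 0.7670 = 1.534 mol
Q = 1.534 × 96500 / 0.576 = 2.570×10^5 C
t = Q / I = 2.570×10^5 / 0.748 = 3.436×10^5 s = 5730 min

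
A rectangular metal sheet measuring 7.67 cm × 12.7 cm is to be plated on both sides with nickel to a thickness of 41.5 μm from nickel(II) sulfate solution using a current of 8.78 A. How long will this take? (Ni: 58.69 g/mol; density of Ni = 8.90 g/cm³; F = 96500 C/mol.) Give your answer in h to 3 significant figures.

0.749 h

Plated area = 2 × 7.67 × 12.7 = 194.8 cm²
Volume = 194.8 × 41.5×10⁻⁴ cm = 0.8084 cm³
m(Ni) = 0.8084 × 8.90 = 7.195 g
n(Ni) = 7.195 / 58.69 = 0.1226 mol; n(e⁻) = 2 × 0.1226 = 0.2452 mol
Q = 0.2452 × 96500 = 23660 C
t = 23660 / 8.78 = 2695 s = 0.749 h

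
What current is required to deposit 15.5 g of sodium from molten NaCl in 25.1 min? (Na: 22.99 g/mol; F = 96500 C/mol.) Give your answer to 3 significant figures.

43.2 A

n(Na) = 15.5 / 22.99 = 0.6742 mol
Na⁺ + e⁻ → Na, so n(e⁻) = 0.6742 mol
Q = 0.6742 × 96500 = 65060 C
I = Q / t = 65060 / 1506 s = 43.2 A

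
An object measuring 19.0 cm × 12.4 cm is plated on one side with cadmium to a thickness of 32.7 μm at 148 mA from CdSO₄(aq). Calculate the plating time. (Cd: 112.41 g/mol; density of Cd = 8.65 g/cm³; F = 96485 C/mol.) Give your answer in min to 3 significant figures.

1290 min

Plated area = 19.0 × 12.4 = 235.6 cm²
Volume = 235.6 × 32.7×10⁻⁴ cm = 0.7704 cm³
m(Cd) = 0.7704 × 8.65 = 6.664 g
n(Cd) = 6.664 / 112.41 = 0.05928 mol; n(e⁻) = 2 × 0.05928 = 0.1186 mol
Q = 0.1186 × 96485 = 11440 C
t = 11440 / 0.148 = 77300 s = 1290 min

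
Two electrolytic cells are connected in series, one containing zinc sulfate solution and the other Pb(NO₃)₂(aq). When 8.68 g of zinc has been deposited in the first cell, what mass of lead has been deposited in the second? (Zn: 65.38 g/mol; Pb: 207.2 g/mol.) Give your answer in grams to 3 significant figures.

27.5 g

n(Zn) = 8.68 / 65.38 = 0.1328 mol
Zn²⁺ + 2e⁻ → Zn, so n(e⁻) = 2 × 0.1328 = 0.2656 mol
In series, the same 0.2656 mol of electrons flows through the second cell.
Pb²⁺ + 2e⁻ → Pb, so n(Pb) = 0.2656 / 2 = 0.1328 mol
m(Pb) = 0.1328 × 207.2 = 27.5 g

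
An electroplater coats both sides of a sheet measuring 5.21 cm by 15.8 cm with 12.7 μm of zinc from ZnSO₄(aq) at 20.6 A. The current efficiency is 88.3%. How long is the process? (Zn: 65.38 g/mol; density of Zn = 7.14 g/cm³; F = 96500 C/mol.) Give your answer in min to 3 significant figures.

4.04 min

Plated area = 2 × 5.21 × 15.8 = 164.6 cm²
Volume = 164.6 × 12.7×10⁻⁴ cm = 0.2090 cm³
m(Zn) = 0.2090 × 7.14 = 1.492 g
n(Zn) = 1.492 / 65.38 = 0.02282 mol; n(e⁻) = 2 × 0.02282 = 0.04564 mol
Q = 0.04564 × 96500 / 0.883 = 4988 C
t = 4988 / 20.6 = 242.1 s = 4.04 min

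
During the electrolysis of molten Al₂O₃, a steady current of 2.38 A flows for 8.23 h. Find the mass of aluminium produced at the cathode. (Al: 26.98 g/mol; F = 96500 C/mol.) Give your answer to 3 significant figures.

6.57 g

Q = 2.38 A × 29628 s = 70510 C
Moles of electrons = 70510 / 96500 = 0.7307 mol
Al³⁺ + 3e⁻ → Al, so n(Al) = 0.7307 / 3 = 0.2436 mol
m = 0.2436 × 26.98 = 6.57 g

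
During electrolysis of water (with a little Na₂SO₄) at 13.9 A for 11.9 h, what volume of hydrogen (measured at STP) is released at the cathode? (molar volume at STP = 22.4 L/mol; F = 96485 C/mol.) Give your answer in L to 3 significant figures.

Charge passed = 13.9 × 42840 = 5.955×10^5 C
n(e⁻) = Q/F = 5.955×10^5/96485 = 6.172 mol
2H⁺ + 2e⁻ → H₂, so n(H₂) = 6.172 / 2 = 3.086 mol
V = 3.086 × 22.4 = 69.13 L

69.1 L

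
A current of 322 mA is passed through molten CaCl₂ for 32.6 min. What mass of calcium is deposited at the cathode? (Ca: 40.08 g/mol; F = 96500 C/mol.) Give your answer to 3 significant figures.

Charge passed = 0.322 × 1956 = 629.8 C
n(e⁻) = Q/F = 629.8/96500 = 0.006526 mol
Ca²⁺ + 2e⁻ → Ca, so n(Ca) = 0.006526 / 2 = 0.003263 mol
m = 0.003263 × 40.08 = 0.131 g

0.131 g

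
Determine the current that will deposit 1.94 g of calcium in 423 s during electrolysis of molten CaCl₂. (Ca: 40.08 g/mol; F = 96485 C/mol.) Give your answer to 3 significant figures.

n(Ca) = 1.94 / 40.08 = 0.04840 mol
Ca²⁺ + 2e⁻ → Ca, so n(e⁻) = 2 × 0.04840 = 0.09680 mol
Q = 0.09680 × 96485 = 9340 C
I = Q / t = 9340 / 423 s = 22.1 A

22.1 A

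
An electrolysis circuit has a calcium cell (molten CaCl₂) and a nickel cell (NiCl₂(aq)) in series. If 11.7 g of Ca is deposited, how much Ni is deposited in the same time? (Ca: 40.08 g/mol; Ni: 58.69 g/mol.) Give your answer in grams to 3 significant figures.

17.1 g

n(Ca) = 11.7 / 40.08 = 0.2919 mol
Ca²⁺ + 2e⁻ → Ca, so n(e⁻) = 2 × 0.2919 = 0.5838 mol
Same current for the same time ⇒ same n(e⁻) = 0.5838 mol in both cells.
Ni²⁺ + 2e⁻ → Ni, so n(Ni) = 0.5838 / 2 = 0.2919 mol
m(Ni) = 0.2919 × 58.69 = 17.1 g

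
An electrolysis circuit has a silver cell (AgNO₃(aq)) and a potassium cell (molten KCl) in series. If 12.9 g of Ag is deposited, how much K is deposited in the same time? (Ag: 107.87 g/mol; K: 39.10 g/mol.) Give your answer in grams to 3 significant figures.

4.68 g

n(Ag) = 12.9 / 107.87 = 0.1196 mol
Ag⁺ + e⁻ → Ag, so n(e⁻) = 0.1196 mol
Since the cells are in series, n(e⁻) in the K cell is also 0.1196 mol.
K⁺ + e⁻ → K, so n(K) = 0.1196 mol
m(K) = 0.1196 × 39.10 = 4.68 g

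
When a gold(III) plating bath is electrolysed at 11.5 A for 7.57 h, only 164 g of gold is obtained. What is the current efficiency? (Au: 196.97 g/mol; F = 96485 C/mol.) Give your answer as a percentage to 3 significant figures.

Q = 11.5 × 27252 = 3.134×10^5 C
n(e⁻) = 3.134×10^5 / 96485 = 3.248 mol
Au³⁺ + 3e⁻ → Au, so theoretical n(Au) = 1.083 mol → 213.3 g
Efficiency = 164 / 213.3 = 0.7689 = 76.9%

76.9%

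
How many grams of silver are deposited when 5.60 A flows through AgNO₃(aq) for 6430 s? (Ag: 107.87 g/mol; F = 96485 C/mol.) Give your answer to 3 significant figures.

Q = It = 5.60 × 6430 = 36010 C
Moles of electrons = 36010 / 96485 = 0.3732 mol
Ag⁺ + e⁻ → Ag, so n(Ag) = 0.3732 mol
m = 0.3732 × 107.87 = 40.3 g

40.3 g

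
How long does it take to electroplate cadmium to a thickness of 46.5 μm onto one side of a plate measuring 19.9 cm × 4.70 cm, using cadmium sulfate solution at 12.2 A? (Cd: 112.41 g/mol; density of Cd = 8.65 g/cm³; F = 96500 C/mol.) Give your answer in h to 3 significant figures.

0.147 h

Plated area = 19.9 × 4.70 = 93.53 cm²
Volume = 93.53 × 46.5×10⁻⁴ cm = 0.4349 cm³
m(Cd) = 0.4349 × 8.65 = 3.762 g
n(Cd) = 3.762 / 112.41 = 0.03347 mol; n(e⁻) = 2 × 0.03347 = 0.06694 mol
Q = 0.06694 × 96500 = 6460 C
t = 6460 / 12.2 = 529.5 s = 0.147 h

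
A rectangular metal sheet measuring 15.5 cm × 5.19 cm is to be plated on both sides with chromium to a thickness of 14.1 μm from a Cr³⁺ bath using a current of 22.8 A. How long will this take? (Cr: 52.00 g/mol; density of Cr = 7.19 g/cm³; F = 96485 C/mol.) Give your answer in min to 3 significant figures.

6.64 min

Plated area = 2 × 15.5 × 5.19 = 160.9 cm²
Volume = 160.9 × 14.1×10⁻⁴ cm = 0.2269 cm³
m(Cr) = 0.2269 × 7.19 = 1.631 g
n(Cr) = 1.631 / 52.00 = 0.03137 mol; n(e⁻) = 3 × 0.03137 = 0.09411 mol
Q = 0.09411 × 96485 = 9080 C
t = 9080 / 22.8 = 398.2 s = 6.64 min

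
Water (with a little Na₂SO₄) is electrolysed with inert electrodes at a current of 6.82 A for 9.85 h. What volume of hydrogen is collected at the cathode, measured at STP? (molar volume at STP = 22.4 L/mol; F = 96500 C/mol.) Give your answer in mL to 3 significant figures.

Q = 6.82 A × 35460 s = 2.418×10^5 C
n(e⁻) = 2.418×10^5 / 96500 = 2.506 mol
2H⁺ + 2e⁻ → H₂, so n(H₂) = 2.506 / 2 = 1.253 mol
V = 1.253 × 22.4 = 28.07 L
= 28100 mL

28100 mL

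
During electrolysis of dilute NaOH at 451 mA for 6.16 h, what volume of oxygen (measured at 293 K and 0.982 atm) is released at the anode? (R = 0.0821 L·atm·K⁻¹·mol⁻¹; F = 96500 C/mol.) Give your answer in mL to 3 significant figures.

Q = 0.451 A × 22176 s = 10000 C
n(e⁻) = Q/F = 10000/96500 = 0.1036 mol
2H₂O → O₂ + 4H⁺ + 4e⁻, so n(O₂) = 0.1036 / 4 = 0.02590 mol
V = nRT/P = 0.02590 × 0.0821 × 293 / 0.982 = 0.6345 L
= 635 mL

635 mL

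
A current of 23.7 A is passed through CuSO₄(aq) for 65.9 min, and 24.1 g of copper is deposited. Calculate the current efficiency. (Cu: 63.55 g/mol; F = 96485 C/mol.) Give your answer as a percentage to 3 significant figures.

Q = 23.7 × 3954 = 93710 C
n(e⁻) = 93710 / 96485 = 0.9712 mol
Cu²⁺ + 2e⁻ → Cu, so theoretical n(Cu) = 0.4856 mol → 30.86 g
Efficiency = 24.1 / 30.86 = 0.7809 = 78.1%

78.1%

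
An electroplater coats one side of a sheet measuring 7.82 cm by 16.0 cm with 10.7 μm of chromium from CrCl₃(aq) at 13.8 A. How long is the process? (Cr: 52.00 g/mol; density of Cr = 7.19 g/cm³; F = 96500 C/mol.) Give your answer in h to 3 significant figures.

0.108 h

Plated area = 7.82 × 16.0 = 125.1 cm²
Volume = 125.1 × 10.7×10⁻⁴ cm = 0.1339 cm³
m(Cr) = 0.1339 × 7.19 = 0.9627 g
n(Cr) = 0.9627 / 52.00 = 0.01851 mol; n(e⁻) = 3 × 0.01851 = 0.05553 mol
Q = 0.05553 × 96500 = 5359 C
t = 5359 / 13.8 = 388.3 s = 0.108 h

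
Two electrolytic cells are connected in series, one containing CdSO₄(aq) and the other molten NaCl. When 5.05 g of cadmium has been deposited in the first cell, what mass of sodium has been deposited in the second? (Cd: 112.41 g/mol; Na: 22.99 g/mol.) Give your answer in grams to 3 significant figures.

2.07 g

n(Cd) = 5.05 / 112.41 = 0.04492 mol
Cd²⁺ + 2e⁻ → Cd, so n(e⁻) = 2 × 0.04492 = 0.08984 mol
In series, the same 0.08984 mol of electrons flows through the second cell.
Na⁺ + e⁻ → Na, so n(Na) = 0.08984 mol
m(Na) = 0.08984 × 22.99 = 2.07 g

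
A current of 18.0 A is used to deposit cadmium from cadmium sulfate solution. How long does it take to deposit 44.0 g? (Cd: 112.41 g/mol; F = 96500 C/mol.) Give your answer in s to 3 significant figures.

n(Cd) = 44.0 / 112.41 = 0.3914 mol
Cd²⁺ + 2e⁻ → Cd, so n(e⁻) = 2 × 0.3914 = 0.7828 mol
Q = 0.7828 × 96500 = 75540 C
t = Q / I = 75540 / 18.0 = 4197 s

4200 s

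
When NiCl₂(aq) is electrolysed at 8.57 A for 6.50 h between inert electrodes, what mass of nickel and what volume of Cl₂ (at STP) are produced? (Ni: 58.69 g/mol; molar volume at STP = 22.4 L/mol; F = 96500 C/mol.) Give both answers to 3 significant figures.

61.0 g Ni; 23.3 L Cl₂

Q = 8.57 × 23400 = 2.005×10^5 C; n(e⁻) = 2.005×10^5 / 96500 = 2.078 mol
Cathode: Ni²⁺ + 2e⁻ → Ni → n(Ni) = 2.078/2 = 1.039 mol → 61.0 g
Anode: 2Cl⁻ → Cl₂ + 2e⁻ → n(Cl₂) = 2.078/2 = 1.039 mol → 23.3 L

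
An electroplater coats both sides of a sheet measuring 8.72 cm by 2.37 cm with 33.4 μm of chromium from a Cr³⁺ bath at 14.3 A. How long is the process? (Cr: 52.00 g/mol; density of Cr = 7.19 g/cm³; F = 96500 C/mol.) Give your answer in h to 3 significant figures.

0.107 h

Plated area = 2 × 8.72 × 2.37 = 41.33 cm²
Volume = 41.33 × 33.4×10⁻⁴ cm = 0.1380 cm³
m(Cr) = 0.1380 × 7.19 = 0.9922 g
n(Cr) = 0.9922 / 52.00 = 0.01908 mol; n(e⁻) = 3 × 0.01908 = 0.05724 mol
Q = 0.05724 × 96500 = 5524 C
t = 5524 / 14.3 = 386.3 s = 0.107 h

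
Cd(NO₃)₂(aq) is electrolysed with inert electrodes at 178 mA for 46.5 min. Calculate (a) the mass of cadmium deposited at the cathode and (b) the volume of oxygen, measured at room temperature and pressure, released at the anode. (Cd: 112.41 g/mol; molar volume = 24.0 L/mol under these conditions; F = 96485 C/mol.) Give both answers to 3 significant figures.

Q = 0.178 × 2790 = 496.6 C; n(e⁻) = 496.6 / 96485 = 0.005147 mol
Cathode: Cd²⁺ + 2e⁻ → Cd → n(Cd) = 0.005147/2 = 0.002574 mol → 0.289 g
Anode: 2H₂O → O₂ + 4H⁺ + 4e⁻ → n(O₂) = 0.005147/4 = 0.001287 mol → 0.0309 L

0.289 g Cd; 0.0309 L O₂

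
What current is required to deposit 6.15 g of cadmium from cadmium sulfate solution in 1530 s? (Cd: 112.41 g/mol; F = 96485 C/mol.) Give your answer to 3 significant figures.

6.90 A

n(Cd) = 6.15 / 112.41 = 0.05471 mol
Cd²⁺ + 2e⁻ → Cd, so n(e⁻) = 2 × 0.05471 = 0.1094 mol
Q = 0.1094 × 96485 = 10560 C
I = Q / t = 10560 / 1530 s = 6.90 A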